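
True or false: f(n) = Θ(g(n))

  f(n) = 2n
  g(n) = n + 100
True

f(n) = 2n and g(n) = n + 100 are both O(n).
Since they have the same asymptotic growth rate, f(n) = Θ(g(n)) is true.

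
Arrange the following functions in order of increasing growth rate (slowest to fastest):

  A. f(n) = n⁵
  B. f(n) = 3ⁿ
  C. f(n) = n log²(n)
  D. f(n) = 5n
D < C < A < B

Comparing growth rates:
D = 5n is O(n)
C = n log²(n) is O(n log² n)
A = n⁵ is O(n⁵)
B = 3ⁿ is O(3ⁿ)

Therefore, the order from slowest to fastest is: D < C < A < B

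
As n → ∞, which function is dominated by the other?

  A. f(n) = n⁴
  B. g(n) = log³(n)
B

f(n) = n⁴ is O(n⁴), while g(n) = log³(n) is O(log³ n).
Since O(log³ n) grows slower than O(n⁴), g(n) is dominated.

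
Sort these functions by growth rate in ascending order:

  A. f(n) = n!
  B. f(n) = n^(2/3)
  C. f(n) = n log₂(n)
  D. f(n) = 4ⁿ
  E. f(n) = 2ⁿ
B < C < E < D < A

Comparing growth rates:
B = n^(2/3) is O(n^(2/3))
C = n log₂(n) is O(n log n)
E = 2ⁿ is O(2ⁿ)
D = 4ⁿ is O(4ⁿ)
A = n! is O(n!)

Therefore, the order from slowest to fastest is: B < C < E < D < A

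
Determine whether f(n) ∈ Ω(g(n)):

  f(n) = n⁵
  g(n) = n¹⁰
False

f(n) = n⁵ is O(n⁵), and g(n) = n¹⁰ is O(n¹⁰).
Since O(n⁵) grows slower than O(n¹⁰), f(n) = Ω(g(n)) is false.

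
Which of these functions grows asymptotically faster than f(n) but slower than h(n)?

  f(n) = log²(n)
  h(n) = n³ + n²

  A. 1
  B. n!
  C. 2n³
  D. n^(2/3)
D

We need g(n) with log²(n) = o(g(n)) and g(n) = o(n³ + n²), i.e. O(log² n) ≺ g ≺ O(n³).
Check each option:
  A. 1 — O(1) does not grow strictly faster than f(n)
  B. n! — O(n!) does not grow strictly slower than h(n)
  C. 2n³ — O(n³) does not grow strictly slower than h(n)
  D. n^(2/3) — O(n^(2/3)) is strictly between O(log² n) and O(n³) ✓

Only option D (n^(2/3)) lies strictly between.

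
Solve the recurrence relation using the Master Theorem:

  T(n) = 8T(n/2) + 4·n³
Θ(n³ log n)

Master Theorem: a = 8, b = 2, f(n) = 4·n³.
Compute the critical exponent d = log₂(8) = 3.
Compare f(n) = Θ(n³) against n^d:
  k = 3 = d, so f(n) = Θ(n^d) — Case 2.
  Work is balanced across levels: T(n) = Θ(n^d log n) = Θ(n³ log n).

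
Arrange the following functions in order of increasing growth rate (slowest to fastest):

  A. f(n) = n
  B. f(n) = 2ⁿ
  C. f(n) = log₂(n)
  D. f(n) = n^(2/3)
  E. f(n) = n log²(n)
C < D < A < E < B

Comparing growth rates:
C = log₂(n) is O(log n)
D = n^(2/3) is O(n^(2/3))
A = n is O(n)
E = n log²(n) is O(n log² n)
B = 2ⁿ is O(2ⁿ)

Therefore, the order from slowest to fastest is: C < D < A < E < B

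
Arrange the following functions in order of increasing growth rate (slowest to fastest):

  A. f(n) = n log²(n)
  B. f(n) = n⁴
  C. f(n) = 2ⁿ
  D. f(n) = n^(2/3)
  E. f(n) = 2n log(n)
D < E < A < B < C

Comparing growth rates:
D = n^(2/3) is O(n^(2/3))
E = 2n log(n) is O(n log n)
A = n log²(n) is O(n log² n)
B = n⁴ is O(n⁴)
C = 2ⁿ is O(2ⁿ)

Therefore, the order from slowest to fastest is: D < E < A < B < C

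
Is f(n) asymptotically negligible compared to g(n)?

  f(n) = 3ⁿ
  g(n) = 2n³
False

f(n) = 3ⁿ is O(3ⁿ), and g(n) = 2n³ is O(n³).
Since O(3ⁿ) grows faster than or equal to O(n³), f(n) = o(g(n)) is false.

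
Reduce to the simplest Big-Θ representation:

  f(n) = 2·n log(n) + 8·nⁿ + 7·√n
Θ(nⁿ)

Order the terms by growth rate: 7·√n ≺ 2·n log(n) ≺ 8·nⁿ.
The fastest-growing term 8·nⁿ dominates as n → ∞; dropping its constant factor gives Θ(nⁿ).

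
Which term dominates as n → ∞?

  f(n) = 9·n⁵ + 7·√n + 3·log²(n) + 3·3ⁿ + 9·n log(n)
3·3ⁿ

Looking at each term:
  - 9·n⁵ is O(n⁵)
  - 7·√n is O(√n)
  - 3·log²(n) is O(log² n)
  - 3·3ⁿ is O(3ⁿ)
  - 9·n log(n) is O(n log n)

The term 3·3ⁿ (O(3ⁿ)) grows fastest and dominates all others.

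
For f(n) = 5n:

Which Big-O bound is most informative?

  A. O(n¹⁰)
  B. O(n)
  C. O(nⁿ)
B

f(n) = 5n is O(n).
All listed options are valid Big-O bounds (upper bounds),
but O(n) is the tightest (smallest valid bound).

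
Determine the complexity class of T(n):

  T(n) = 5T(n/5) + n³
Θ(n³)

Master Theorem: a = 5, b = 5, f(n) = n³.
Compute the critical exponent d = log₅(5) = 1.
Compare f(n) = Θ(n³) against n^d:
  k = 3 > d = 1, so f(n) = Ω(n^(d+ε)) — Case 3.
  Regularity: a·(n/b)^3/n^3 = a/b^3 = 5/125 < 1 ✓.
  The top-level work dominates: T(n) = Θ(f(n)) = Θ(n³).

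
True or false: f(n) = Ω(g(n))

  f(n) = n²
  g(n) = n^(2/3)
True

f(n) = n² is O(n²), and g(n) = n^(2/3) is O(n^(2/3)).
Since O(n²) grows at least as fast as O(n^(2/3)), f(n) = Ω(g(n)) is true.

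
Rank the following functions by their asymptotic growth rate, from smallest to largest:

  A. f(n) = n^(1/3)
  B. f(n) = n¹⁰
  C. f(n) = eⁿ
A < B < C

Comparing growth rates:
A = n^(1/3) is O(n^(1/3))
B = n¹⁰ is O(n¹⁰)
C = eⁿ is O(eⁿ)

Therefore, the order from slowest to fastest is: A < B < C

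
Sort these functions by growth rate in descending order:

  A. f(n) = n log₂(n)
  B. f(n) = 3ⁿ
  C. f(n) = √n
B > A > C

Comparing growth rates:
B = 3ⁿ is O(3ⁿ)
A = n log₂(n) is O(n log n)
C = √n is O(√n)

Therefore, the order from fastest to slowest is: B > A > C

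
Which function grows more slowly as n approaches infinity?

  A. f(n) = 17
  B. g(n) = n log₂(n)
A

f(n) = 17 is O(1), while g(n) = n log₂(n) is O(n log n).
Since O(1) grows slower than O(n log n), f(n) is dominated.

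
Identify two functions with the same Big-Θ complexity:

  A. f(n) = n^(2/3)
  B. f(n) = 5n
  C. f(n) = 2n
B and C

Examining each function:
  A. n^(2/3) is O(n^(2/3))
  B. 5n is O(n)
  C. 2n is O(n)

Functions B and C both have the same complexity class.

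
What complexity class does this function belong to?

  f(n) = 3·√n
O(√n)

The dominant term in 3·√n is 3·√n, which is Θ(√n).
Constants are absorbed, so the tightest bound is O(√n).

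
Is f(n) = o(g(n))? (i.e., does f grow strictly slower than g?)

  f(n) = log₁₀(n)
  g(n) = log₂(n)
False

f(n) = log₁₀(n) is O(log n), and g(n) = log₂(n) is O(log n).
Since they have the same growth rate, f(n) = o(g(n)) is false.
(f = o(g) requires f to grow strictly slower, not equal.)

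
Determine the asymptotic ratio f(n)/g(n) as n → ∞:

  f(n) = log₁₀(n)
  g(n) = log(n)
1/log(10)

Since log₁₀(n) and log(n) have the same growth rate (O(log n)),
the ratio converges to a constant: 1/log(10).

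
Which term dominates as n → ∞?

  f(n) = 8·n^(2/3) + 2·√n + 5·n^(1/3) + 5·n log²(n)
5·n log²(n)

Looking at each term:
  - 8·n^(2/3) is O(n^(2/3))
  - 2·√n is O(√n)
  - 5·n^(1/3) is O(n^(1/3))
  - 5·n log²(n) is O(n log² n)

The term 5·n log²(n) (O(n log² n)) grows fastest and dominates all others.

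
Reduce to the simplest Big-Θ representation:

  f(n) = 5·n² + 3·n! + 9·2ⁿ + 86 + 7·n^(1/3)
Θ(n!)

Order the terms by growth rate: 86 ≺ 7·n^(1/3) ≺ 5·n² ≺ 9·2ⁿ ≺ 3·n!.
The fastest-growing term 3·n! dominates as n → ∞; dropping its constant factor gives Θ(n!).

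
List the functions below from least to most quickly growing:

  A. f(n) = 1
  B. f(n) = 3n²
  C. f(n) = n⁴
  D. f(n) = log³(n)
A < D < B < C

Comparing growth rates:
A = 1 is O(1)
D = log³(n) is O(log³ n)
B = 3n² is O(n²)
C = n⁴ is O(n⁴)

Therefore, the order from slowest to fastest is: A < D < B < C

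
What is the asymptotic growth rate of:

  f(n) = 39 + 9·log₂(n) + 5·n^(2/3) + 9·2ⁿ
Θ(2ⁿ)

Order the terms by growth rate: 39 ≺ 9·log₂(n) ≺ 5·n^(2/3) ≺ 9·2ⁿ.
The fastest-growing term 9·2ⁿ dominates as n → ∞; dropping its constant factor gives Θ(2ⁿ).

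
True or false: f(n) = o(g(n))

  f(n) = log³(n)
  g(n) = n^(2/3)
True

f(n) = log³(n) is O(log³ n), and g(n) = n^(2/3) is O(n^(2/3)).
Since O(log³ n) grows strictly slower than O(n^(2/3)), f(n) = o(g(n)) is true.
This means lim(n→∞) f(n)/g(n) = 0.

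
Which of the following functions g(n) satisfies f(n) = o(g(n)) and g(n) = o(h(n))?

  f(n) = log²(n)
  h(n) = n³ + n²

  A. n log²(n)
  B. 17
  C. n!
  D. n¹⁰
A

We need g(n) with log²(n) = o(g(n)) and g(n) = o(n³ + n²), i.e. O(log² n) ≺ g ≺ O(n³).
Check each option:
  A. n log²(n) — O(n log² n) is strictly between O(log² n) and O(n³) ✓
  B. 17 — O(1) does not grow strictly faster than f(n)
  C. n! — O(n!) does not grow strictly slower than h(n)
  D. n¹⁰ — O(n¹⁰) does not grow strictly slower than h(n)

Only option A (n log²(n)) lies strictly between.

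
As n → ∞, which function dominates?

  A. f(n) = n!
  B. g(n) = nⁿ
B

f(n) = n! is O(n!), while g(n) = nⁿ is O(nⁿ).
Since O(nⁿ) grows faster than O(n!), g(n) dominates.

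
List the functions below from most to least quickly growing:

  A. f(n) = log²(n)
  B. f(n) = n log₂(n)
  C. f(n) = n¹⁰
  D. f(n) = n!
D > C > B > A

Comparing growth rates:
D = n! is O(n!)
C = n¹⁰ is O(n¹⁰)
B = n log₂(n) is O(n log n)
A = log²(n) is O(log² n)

Therefore, the order from fastest to slowest is: D > C > B > A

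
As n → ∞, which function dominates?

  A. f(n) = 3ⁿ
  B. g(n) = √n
A

f(n) = 3ⁿ is O(3ⁿ), while g(n) = √n is O(√n).
Since O(3ⁿ) grows faster than O(√n), f(n) dominates.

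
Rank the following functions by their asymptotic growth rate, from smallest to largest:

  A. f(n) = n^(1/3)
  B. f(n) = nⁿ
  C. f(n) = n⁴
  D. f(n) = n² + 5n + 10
A < D < C < B

Comparing growth rates:
A = n^(1/3) is O(n^(1/3))
D = n² + 5n + 10 is O(n²)
C = n⁴ is O(n⁴)
B = nⁿ is O(nⁿ)

Therefore, the order from slowest to fastest is: A < D < C < B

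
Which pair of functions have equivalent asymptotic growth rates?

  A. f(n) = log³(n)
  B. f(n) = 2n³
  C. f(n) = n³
B and C

Examining each function:
  A. log³(n) is O(log³ n)
  B. 2n³ is O(n³)
  C. n³ is O(n³)

Functions B and C both have the same complexity class.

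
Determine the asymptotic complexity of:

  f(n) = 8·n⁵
O(n⁵)

The dominant term in 8·n⁵ is 8·n⁵, which is Θ(n⁵).
Constants are absorbed, so the tightest bound is O(n⁵).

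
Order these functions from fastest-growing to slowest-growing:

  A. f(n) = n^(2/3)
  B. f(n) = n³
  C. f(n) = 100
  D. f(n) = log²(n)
B > A > D > C

Comparing growth rates:
B = n³ is O(n³)
A = n^(2/3) is O(n^(2/3))
D = log²(n) is O(log² n)
C = 100 is O(1)

Therefore, the order from fastest to slowest is: B > A > D > C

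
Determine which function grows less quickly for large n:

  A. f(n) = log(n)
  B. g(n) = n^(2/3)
A

f(n) = log(n) is O(log n), while g(n) = n^(2/3) is O(n^(2/3)).
Since O(log n) grows slower than O(n^(2/3)), f(n) is dominated.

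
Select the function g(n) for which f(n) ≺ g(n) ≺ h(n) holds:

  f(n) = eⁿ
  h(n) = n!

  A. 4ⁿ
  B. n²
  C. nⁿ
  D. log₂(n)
A

We need g(n) with eⁿ = o(g(n)) and g(n) = o(n!), i.e. O(eⁿ) ≺ g ≺ O(n!).
Check each option:
  A. 4ⁿ — O(4ⁿ) is strictly between O(eⁿ) and O(n!) ✓
  B. n² — O(n²) does not grow strictly faster than f(n)
  C. nⁿ — O(nⁿ) does not grow strictly slower than h(n)
  D. log₂(n) — O(log n) does not grow strictly faster than f(n)

Only option A (4ⁿ) lies strictly between.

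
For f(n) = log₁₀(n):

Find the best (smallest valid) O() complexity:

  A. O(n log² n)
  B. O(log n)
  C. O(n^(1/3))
B

f(n) = log₁₀(n) is O(log n).
All listed options are valid Big-O bounds (upper bounds),
but O(log n) is the tightest (smallest valid bound).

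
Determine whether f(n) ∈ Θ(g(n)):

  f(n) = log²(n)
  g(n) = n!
False

f(n) = log²(n) is O(log² n), and g(n) = n! is O(n!).
Since they have different growth rates, f(n) = Θ(g(n)) is false.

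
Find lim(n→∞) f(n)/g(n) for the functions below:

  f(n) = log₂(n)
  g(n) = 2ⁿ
0

Since log₂(n) (O(log n)) grows slower than 2ⁿ (O(2ⁿ)),
the ratio f(n)/g(n) → 0 as n → ∞.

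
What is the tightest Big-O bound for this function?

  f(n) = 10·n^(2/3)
O(n^(2/3))

The dominant term in 10·n^(2/3) is 10·n^(2/3), which is Θ(n^(2/3)).
Constants are absorbed, so the tightest bound is O(n^(2/3)).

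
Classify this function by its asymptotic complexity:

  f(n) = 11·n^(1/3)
O(n^(1/3))

The dominant term in 11·n^(1/3) is 11·n^(1/3), which is Θ(n^(1/3)).
Constants are absorbed, so the tightest bound is O(n^(1/3)).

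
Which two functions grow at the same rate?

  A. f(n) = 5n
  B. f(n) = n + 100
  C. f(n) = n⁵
A and B

Examining each function:
  A. 5n is O(n)
  B. n + 100 is O(n)
  C. n⁵ is O(n⁵)

Functions A and B both have the same complexity class.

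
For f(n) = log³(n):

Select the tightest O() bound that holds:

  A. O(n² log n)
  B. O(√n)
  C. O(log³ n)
C

f(n) = log³(n) is O(log³ n).
All listed options are valid Big-O bounds (upper bounds),
but O(log³ n) is the tightest (smallest valid bound).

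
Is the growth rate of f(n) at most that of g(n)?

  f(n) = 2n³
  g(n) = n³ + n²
True

f(n) = 2n³ and g(n) = n³ + n² are both O(n³).
Big-O permits equal growth rates (f ≤ c·g for some c), so f(n) = O(g(n)) is true.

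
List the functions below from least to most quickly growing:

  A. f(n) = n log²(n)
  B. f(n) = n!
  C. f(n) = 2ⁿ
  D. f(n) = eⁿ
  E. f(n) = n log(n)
E < A < C < D < B

Comparing growth rates:
E = n log(n) is O(n log n)
A = n log²(n) is O(n log² n)
C = 2ⁿ is O(2ⁿ)
D = eⁿ is O(eⁿ)
B = n! is O(n!)

Therefore, the order from slowest to fastest is: E < A < C < D < B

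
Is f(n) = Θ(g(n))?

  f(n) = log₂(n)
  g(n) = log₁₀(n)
True

f(n) = log₂(n) and g(n) = log₁₀(n) are both O(log n).
Since they have the same asymptotic growth rate, f(n) = Θ(g(n)) is true.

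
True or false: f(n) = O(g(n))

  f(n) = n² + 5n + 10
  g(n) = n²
True

f(n) = n² + 5n + 10 and g(n) = n² are both O(n²).
Big-O permits equal growth rates (f ≤ c·g for some c), so f(n) = O(g(n)) is true.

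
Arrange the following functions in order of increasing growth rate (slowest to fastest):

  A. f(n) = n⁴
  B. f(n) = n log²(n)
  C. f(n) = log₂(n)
C < B < A

Comparing growth rates:
C = log₂(n) is O(log n)
B = n log²(n) is O(n log² n)
A = n⁴ is O(n⁴)

Therefore, the order from slowest to fastest is: C < B < A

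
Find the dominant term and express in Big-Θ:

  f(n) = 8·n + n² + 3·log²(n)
Θ(n²)

Order the terms by growth rate: 3·log²(n) ≺ 8·n ≺ n².
The fastest-growing term n² dominates as n → ∞; dropping its constant factor gives Θ(n²).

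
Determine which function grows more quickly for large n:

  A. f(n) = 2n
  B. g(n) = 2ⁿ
B

f(n) = 2n is O(n), while g(n) = 2ⁿ is O(2ⁿ).
Since O(2ⁿ) grows faster than O(n), g(n) dominates.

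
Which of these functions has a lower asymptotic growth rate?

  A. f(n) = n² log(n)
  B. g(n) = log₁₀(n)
B

f(n) = n² log(n) is O(n² log n), while g(n) = log₁₀(n) is O(log n).
Since O(log n) grows slower than O(n² log n), g(n) is dominated.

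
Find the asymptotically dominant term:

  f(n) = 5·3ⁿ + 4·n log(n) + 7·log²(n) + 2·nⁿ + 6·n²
2·nⁿ

Looking at each term:
  - 5·3ⁿ is O(3ⁿ)
  - 4·n log(n) is O(n log n)
  - 7·log²(n) is O(log² n)
  - 2·nⁿ is O(nⁿ)
  - 6·n² is O(n²)

The term 2·nⁿ (O(nⁿ)) grows fastest and dominates all others.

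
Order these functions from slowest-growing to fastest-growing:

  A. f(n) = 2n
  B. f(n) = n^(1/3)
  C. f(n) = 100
C < B < A

Comparing growth rates:
C = 100 is O(1)
B = n^(1/3) is O(n^(1/3))
A = 2n is O(n)

Therefore, the order from slowest to fastest is: C < B < A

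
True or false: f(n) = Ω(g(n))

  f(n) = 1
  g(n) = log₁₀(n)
False

f(n) = 1 is O(1), and g(n) = log₁₀(n) is O(log n).
Since O(1) grows slower than O(log n), f(n) = Ω(g(n)) is false.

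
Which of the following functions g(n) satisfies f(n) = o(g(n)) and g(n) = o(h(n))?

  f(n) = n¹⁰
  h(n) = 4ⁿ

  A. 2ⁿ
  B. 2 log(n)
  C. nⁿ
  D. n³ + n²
A

We need g(n) with n¹⁰ = o(g(n)) and g(n) = o(4ⁿ), i.e. O(n¹⁰) ≺ g ≺ O(4ⁿ).
Check each option:
  A. 2ⁿ — O(2ⁿ) is strictly between O(n¹⁰) and O(4ⁿ) ✓
  B. 2 log(n) — O(log n) does not grow strictly faster than f(n)
  C. nⁿ — O(nⁿ) does not grow strictly slower than h(n)
  D. n³ + n² — O(n³) does not grow strictly faster than f(n)

Only option A (2ⁿ) lies strictly between.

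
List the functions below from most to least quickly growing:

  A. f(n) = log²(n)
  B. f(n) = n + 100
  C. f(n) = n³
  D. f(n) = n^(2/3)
C > B > D > A

Comparing growth rates:
C = n³ is O(n³)
B = n + 100 is O(n)
D = n^(2/3) is O(n^(2/3))
A = log²(n) is O(log² n)

Therefore, the order from fastest to slowest is: C > B > D > A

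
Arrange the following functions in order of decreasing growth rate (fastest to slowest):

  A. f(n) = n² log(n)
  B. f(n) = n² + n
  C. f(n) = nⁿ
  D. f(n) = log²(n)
C > A > B > D

Comparing growth rates:
C = nⁿ is O(nⁿ)
A = n² log(n) is O(n² log n)
B = n² + n is O(n²)
D = log²(n) is O(log² n)

Therefore, the order from fastest to slowest is: C > A > B > D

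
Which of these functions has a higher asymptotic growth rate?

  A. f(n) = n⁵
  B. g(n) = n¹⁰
B

f(n) = n⁵ is O(n⁵), while g(n) = n¹⁰ is O(n¹⁰).
Since O(n¹⁰) grows faster than O(n⁵), g(n) dominates.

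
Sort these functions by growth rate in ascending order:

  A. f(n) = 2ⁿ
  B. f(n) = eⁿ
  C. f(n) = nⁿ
A < B < C

Comparing growth rates:
A = 2ⁿ is O(2ⁿ)
B = eⁿ is O(eⁿ)
C = nⁿ is O(nⁿ)

Therefore, the order from slowest to fastest is: A < B < C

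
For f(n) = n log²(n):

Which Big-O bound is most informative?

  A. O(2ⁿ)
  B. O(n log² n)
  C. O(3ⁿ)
B

f(n) = n log²(n) is O(n log² n).
All listed options are valid Big-O bounds (upper bounds),
but O(n log² n) is the tightest (smallest valid bound).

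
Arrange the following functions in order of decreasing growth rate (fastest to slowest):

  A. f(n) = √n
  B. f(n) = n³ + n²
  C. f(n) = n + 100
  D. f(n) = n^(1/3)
B > C > A > D

Comparing growth rates:
B = n³ + n² is O(n³)
C = n + 100 is O(n)
A = √n is O(√n)
D = n^(1/3) is O(n^(1/3))

Therefore, the order from fastest to slowest is: B > C > A > D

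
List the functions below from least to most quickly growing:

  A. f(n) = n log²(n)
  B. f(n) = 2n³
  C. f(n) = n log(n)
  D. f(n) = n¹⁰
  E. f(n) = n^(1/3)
E < C < A < B < D

Comparing growth rates:
E = n^(1/3) is O(n^(1/3))
C = n log(n) is O(n log n)
A = n log²(n) is O(n log² n)
B = 2n³ is O(n³)
D = n¹⁰ is O(n¹⁰)

Therefore, the order from slowest to fastest is: E < C < A < B < D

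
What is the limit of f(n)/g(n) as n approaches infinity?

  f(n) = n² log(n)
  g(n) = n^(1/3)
∞

Since n² log(n) (O(n² log n)) grows faster than n^(1/3) (O(n^(1/3))),
the ratio f(n)/g(n) → ∞ as n → ∞.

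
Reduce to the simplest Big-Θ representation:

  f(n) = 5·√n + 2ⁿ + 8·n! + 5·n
Θ(n!)

Order the terms by growth rate: 5·√n ≺ 5·n ≺ 2ⁿ ≺ 8·n!.
The fastest-growing term 8·n! dominates as n → ∞; dropping its constant factor gives Θ(n!).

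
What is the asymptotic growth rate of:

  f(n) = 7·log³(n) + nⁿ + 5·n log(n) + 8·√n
Θ(nⁿ)

Order the terms by growth rate: 7·log³(n) ≺ 8·√n ≺ 5·n log(n) ≺ nⁿ.
The fastest-growing term nⁿ dominates as n → ∞; dropping its constant factor gives Θ(nⁿ).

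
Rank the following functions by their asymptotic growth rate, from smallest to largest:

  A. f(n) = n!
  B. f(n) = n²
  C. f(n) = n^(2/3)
C < B < A

Comparing growth rates:
C = n^(2/3) is O(n^(2/3))
B = n² is O(n²)
A = n! is O(n!)

Therefore, the order from slowest to fastest is: C < B < A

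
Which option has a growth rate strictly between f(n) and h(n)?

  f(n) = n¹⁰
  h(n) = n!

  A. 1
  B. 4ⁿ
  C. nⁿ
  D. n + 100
B

We need g(n) with n¹⁰ = o(g(n)) and g(n) = o(n!), i.e. O(n¹⁰) ≺ g ≺ O(n!).
Check each option:
  A. 1 — O(1) does not grow strictly faster than f(n)
  B. 4ⁿ — O(4ⁿ) is strictly between O(n¹⁰) and O(n!) ✓
  C. nⁿ — O(nⁿ) does not grow strictly slower than h(n)
  D. n + 100 — O(n) does not grow strictly faster than f(n)

Only option B (4ⁿ) lies strictly between.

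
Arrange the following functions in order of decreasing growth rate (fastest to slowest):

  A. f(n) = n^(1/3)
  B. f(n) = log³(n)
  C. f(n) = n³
C > A > B

Comparing growth rates:
C = n³ is O(n³)
A = n^(1/3) is O(n^(1/3))
B = log³(n) is O(log³ n)

Therefore, the order from fastest to slowest is: C > A > B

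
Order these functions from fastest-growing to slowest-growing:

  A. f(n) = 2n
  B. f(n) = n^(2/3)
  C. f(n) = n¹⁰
C > A > B

Comparing growth rates:
C = n¹⁰ is O(n¹⁰)
A = 2n is O(n)
B = n^(2/3) is O(n^(2/3))

Therefore, the order from fastest to slowest is: C > A > B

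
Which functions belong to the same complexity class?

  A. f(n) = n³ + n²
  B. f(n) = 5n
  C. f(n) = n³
A and C

Examining each function:
  A. n³ + n² is O(n³)
  B. 5n is O(n)
  C. n³ is O(n³)

Functions A and C both have the same complexity class.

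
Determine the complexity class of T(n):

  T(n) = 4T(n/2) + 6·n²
Θ(n² log n)

Master Theorem: a = 4, b = 2, f(n) = 6·n².
Compute the critical exponent d = log₂(4) = 2.
Compare f(n) = Θ(n²) against n^d:
  k = 2 = d, so f(n) = Θ(n^d) — Case 2.
  Work is balanced across levels: T(n) = Θ(n^d log n) = Θ(n² log n).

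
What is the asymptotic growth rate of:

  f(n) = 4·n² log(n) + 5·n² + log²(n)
Θ(n² log n)

Order the terms by growth rate: log²(n) ≺ 5·n² ≺ 4·n² log(n).
The fastest-growing term 4·n² log(n) dominates as n → ∞; dropping its constant factor gives Θ(n² log n).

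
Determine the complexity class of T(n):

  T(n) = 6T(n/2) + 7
Θ(n^log₂(6))

Master Theorem: a = 6, b = 2, f(n) = 7.
Compute the critical exponent d = log₂(6) = 2.585.
Compare f(n) = Θ(1) against n^d:
  k = 0 < d = 2.585, so f(n) = O(n^(d-ε)) — Case 1.
  The recursion cost dominates: T(n) = Θ(n^d) = Θ(n^log₂(6)).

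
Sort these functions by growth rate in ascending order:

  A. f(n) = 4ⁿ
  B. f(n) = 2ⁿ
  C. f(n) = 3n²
C < B < A

Comparing growth rates:
C = 3n² is O(n²)
B = 2ⁿ is O(2ⁿ)
A = 4ⁿ is O(4ⁿ)

Therefore, the order from slowest to fastest is: C < B < A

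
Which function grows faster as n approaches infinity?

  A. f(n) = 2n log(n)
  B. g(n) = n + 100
A

f(n) = 2n log(n) is O(n log n), while g(n) = n + 100 is O(n).
Since O(n log n) grows faster than O(n), f(n) dominates.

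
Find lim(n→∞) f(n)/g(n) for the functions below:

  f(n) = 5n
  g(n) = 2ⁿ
0

Since 5n (O(n)) grows slower than 2ⁿ (O(2ⁿ)),
the ratio f(n)/g(n) → 0 as n → ∞.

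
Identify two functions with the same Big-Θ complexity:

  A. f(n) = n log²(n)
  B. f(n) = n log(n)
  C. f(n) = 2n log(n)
B and C

Examining each function:
  A. n log²(n) is O(n log² n)
  B. n log(n) is O(n log n)
  C. 2n log(n) is O(n log n)

Functions B and C both have the same complexity class.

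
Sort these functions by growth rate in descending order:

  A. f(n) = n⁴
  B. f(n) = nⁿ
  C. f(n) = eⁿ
B > C > A

Comparing growth rates:
B = nⁿ is O(nⁿ)
C = eⁿ is O(eⁿ)
A = n⁴ is O(n⁴)

Therefore, the order from fastest to slowest is: B > C > A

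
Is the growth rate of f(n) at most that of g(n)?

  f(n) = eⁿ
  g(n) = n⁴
False

f(n) = eⁿ is O(eⁿ), and g(n) = n⁴ is O(n⁴).
Since O(eⁿ) grows faster than O(n⁴), f(n) = O(g(n)) is false.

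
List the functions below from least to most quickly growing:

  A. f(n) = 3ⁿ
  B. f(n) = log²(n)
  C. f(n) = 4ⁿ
B < A < C

Comparing growth rates:
B = log²(n) is O(log² n)
A = 3ⁿ is O(3ⁿ)
C = 4ⁿ is O(4ⁿ)

Therefore, the order from slowest to fastest is: B < A < C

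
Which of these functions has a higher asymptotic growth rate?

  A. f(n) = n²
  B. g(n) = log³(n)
A

f(n) = n² is O(n²), while g(n) = log³(n) is O(log³ n).
Since O(n²) grows faster than O(log³ n), f(n) dominates.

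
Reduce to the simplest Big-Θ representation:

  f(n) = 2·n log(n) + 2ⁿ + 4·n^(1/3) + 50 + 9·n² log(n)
Θ(2ⁿ)

Order the terms by growth rate: 50 ≺ 4·n^(1/3) ≺ 2·n log(n) ≺ 9·n² log(n) ≺ 2ⁿ.
The fastest-growing term 2ⁿ dominates as n → ∞; dropping its constant factor gives Θ(2ⁿ).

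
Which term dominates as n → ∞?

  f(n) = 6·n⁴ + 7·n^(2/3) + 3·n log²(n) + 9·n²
6·n⁴

Looking at each term:
  - 6·n⁴ is O(n⁴)
  - 7·n^(2/3) is O(n^(2/3))
  - 3·n log²(n) is O(n log² n)
  - 9·n² is O(n²)

The term 6·n⁴ (O(n⁴)) grows fastest and dominates all others.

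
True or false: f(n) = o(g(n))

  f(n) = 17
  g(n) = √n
True

f(n) = 17 is O(1), and g(n) = √n is O(√n).
Since O(1) grows strictly slower than O(√n), f(n) = o(g(n)) is true.
This means lim(n→∞) f(n)/g(n) = 0.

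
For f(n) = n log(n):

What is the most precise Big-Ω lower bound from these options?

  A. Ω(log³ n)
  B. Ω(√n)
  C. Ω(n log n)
C

f(n) = n log(n) is Ω(n log n).
All listed options are valid Big-Ω bounds (lower bounds),
but Ω(n log n) is the tightest (largest valid bound).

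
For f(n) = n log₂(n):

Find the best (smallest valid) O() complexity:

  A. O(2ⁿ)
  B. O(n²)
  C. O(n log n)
C

f(n) = n log₂(n) is O(n log n).
All listed options are valid Big-O bounds (upper bounds),
but O(n log n) is the tightest (smallest valid bound).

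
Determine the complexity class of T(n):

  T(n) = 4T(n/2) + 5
Θ(n²)

Master Theorem: a = 4, b = 2, f(n) = 5.
Compute the critical exponent d = log₂(4) = 2.
Compare f(n) = Θ(1) against n^d:
  k = 0 < d = 2, so f(n) = O(n^(d-ε)) — Case 1.
  The recursion cost dominates: T(n) = Θ(n^d) = Θ(n²).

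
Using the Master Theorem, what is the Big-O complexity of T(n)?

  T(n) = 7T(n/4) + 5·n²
Θ(n²)

Master Theorem: a = 7, b = 4, f(n) = 5·n².
Compute the critical exponent d = log₄(7) = 1.404.
Compare f(n) = Θ(n²) against n^d:
  k = 2 > d = 1.404, so f(n) = Ω(n^(d+ε)) — Case 3.
  Regularity: a·(n/b)^2/n^2 = a/b^2 = 7/16 < 1 ✓.
  The top-level work dominates: T(n) = Θ(f(n)) = Θ(n²).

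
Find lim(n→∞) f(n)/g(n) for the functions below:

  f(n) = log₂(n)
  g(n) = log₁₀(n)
1 + log(5)/log(2)

Since log₂(n) and log₁₀(n) have the same growth rate (O(log n)),
the ratio converges to a constant: 1 + log(5)/log(2).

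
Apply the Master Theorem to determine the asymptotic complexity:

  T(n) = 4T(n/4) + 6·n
Θ(n log n)

Master Theorem: a = 4, b = 4, f(n) = 6·n.
Compute the critical exponent d = log₄(4) = 1.
Compare f(n) = Θ(n) against n^d:
  k = 1 = d, so f(n) = Θ(n^d) — Case 2.
  Work is balanced across levels: T(n) = Θ(n^d log n) = Θ(n log n).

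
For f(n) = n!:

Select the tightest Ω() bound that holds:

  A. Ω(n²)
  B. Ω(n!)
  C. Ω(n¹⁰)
B

f(n) = n! is Ω(n!).
All listed options are valid Big-Ω bounds (lower bounds),
but Ω(n!) is the tightest (largest valid bound).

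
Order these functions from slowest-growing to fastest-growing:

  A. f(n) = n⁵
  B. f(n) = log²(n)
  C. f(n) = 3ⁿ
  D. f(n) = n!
B < A < C < D

Comparing growth rates:
B = log²(n) is O(log² n)
A = n⁵ is O(n⁵)
C = 3ⁿ is O(3ⁿ)
D = n! is O(n!)

Therefore, the order from slowest to fastest is: B < A < C < D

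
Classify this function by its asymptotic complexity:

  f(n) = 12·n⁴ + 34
O(n⁴)

The dominant term in 12·n⁴ + 34 is 12·n⁴, which is Θ(n⁴).
Lower-order terms (34) are asymptotically negligible.
Constants are absorbed, so the tightest bound is O(n⁴).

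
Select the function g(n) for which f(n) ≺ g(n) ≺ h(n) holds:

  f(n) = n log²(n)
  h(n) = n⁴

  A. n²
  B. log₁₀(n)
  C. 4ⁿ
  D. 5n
A

We need g(n) with n log²(n) = o(g(n)) and g(n) = o(n⁴), i.e. O(n log² n) ≺ g ≺ O(n⁴).
Check each option:
  A. n² — O(n²) is strictly between O(n log² n) and O(n⁴) ✓
  B. log₁₀(n) — O(log n) does not grow strictly faster than f(n)
  C. 4ⁿ — O(4ⁿ) does not grow strictly slower than h(n)
  D. 5n — O(n) does not grow strictly faster than f(n)

Only option A (n²) lies strictly between.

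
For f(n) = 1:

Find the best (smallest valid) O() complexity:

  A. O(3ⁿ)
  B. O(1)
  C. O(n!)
B

f(n) = 1 is O(1).
All listed options are valid Big-O bounds (upper bounds),
but O(1) is the tightest (smallest valid bound).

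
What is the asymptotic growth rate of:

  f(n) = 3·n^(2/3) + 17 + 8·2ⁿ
Θ(2ⁿ)

Order the terms by growth rate: 17 ≺ 3·n^(2/3) ≺ 8·2ⁿ.
The fastest-growing term 8·2ⁿ dominates as n → ∞; dropping its constant factor gives Θ(2ⁿ).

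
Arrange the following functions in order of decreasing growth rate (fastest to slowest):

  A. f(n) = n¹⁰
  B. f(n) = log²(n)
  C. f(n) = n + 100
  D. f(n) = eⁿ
D > A > C > B

Comparing growth rates:
D = eⁿ is O(eⁿ)
A = n¹⁰ is O(n¹⁰)
C = n + 100 is O(n)
B = log²(n) is O(log² n)

Therefore, the order from fastest to slowest is: D > A > C > B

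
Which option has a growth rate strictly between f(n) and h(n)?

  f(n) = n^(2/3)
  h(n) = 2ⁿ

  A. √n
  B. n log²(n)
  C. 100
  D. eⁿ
B

We need g(n) with n^(2/3) = o(g(n)) and g(n) = o(2ⁿ), i.e. O(n^(2/3)) ≺ g ≺ O(2ⁿ).
Check each option:
  A. √n — O(√n) does not grow strictly faster than f(n)
  B. n log²(n) — O(n log² n) is strictly between O(n^(2/3)) and O(2ⁿ) ✓
  C. 100 — O(1) does not grow strictly faster than f(n)
  D. eⁿ — O(eⁿ) does not grow strictly slower than h(n)

Only option B (n log²(n)) lies strictly between.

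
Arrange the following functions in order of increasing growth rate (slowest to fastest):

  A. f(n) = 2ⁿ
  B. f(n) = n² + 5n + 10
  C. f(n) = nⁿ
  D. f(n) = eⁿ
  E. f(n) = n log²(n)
E < B < A < D < C

Comparing growth rates:
E = n log²(n) is O(n log² n)
B = n² + 5n + 10 is O(n²)
A = 2ⁿ is O(2ⁿ)
D = eⁿ is O(eⁿ)
C = nⁿ is O(nⁿ)

Therefore, the order from slowest to fastest is: E < B < A < D < C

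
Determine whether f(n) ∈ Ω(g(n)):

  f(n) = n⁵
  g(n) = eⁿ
False

f(n) = n⁵ is O(n⁵), and g(n) = eⁿ is O(eⁿ).
Since O(n⁵) grows slower than O(eⁿ), f(n) = Ω(g(n)) is false.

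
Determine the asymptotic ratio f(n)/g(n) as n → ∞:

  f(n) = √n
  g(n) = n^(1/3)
∞

Since √n (O(√n)) grows faster than n^(1/3) (O(n^(1/3))),
the ratio f(n)/g(n) → ∞ as n → ∞.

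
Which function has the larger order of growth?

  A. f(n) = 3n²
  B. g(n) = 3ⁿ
B

f(n) = 3n² is O(n²), while g(n) = 3ⁿ is O(3ⁿ).
Since O(3ⁿ) grows faster than O(n²), g(n) dominates.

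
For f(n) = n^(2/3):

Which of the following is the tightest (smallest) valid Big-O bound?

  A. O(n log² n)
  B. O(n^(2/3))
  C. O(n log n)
B

f(n) = n^(2/3) is O(n^(2/3)).
All listed options are valid Big-O bounds (upper bounds),
but O(n^(2/3)) is the tightest (smallest valid bound).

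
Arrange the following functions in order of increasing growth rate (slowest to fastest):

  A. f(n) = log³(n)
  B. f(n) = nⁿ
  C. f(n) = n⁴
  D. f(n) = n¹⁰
A < C < D < B

Comparing growth rates:
A = log³(n) is O(log³ n)
C = n⁴ is O(n⁴)
D = n¹⁰ is O(n¹⁰)
B = nⁿ is O(nⁿ)

Therefore, the order from slowest to fastest is: A < C < D < B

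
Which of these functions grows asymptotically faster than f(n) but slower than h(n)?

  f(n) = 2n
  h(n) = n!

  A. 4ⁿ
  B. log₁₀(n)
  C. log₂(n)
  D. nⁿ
A

We need g(n) with 2n = o(g(n)) and g(n) = o(n!), i.e. O(n) ≺ g ≺ O(n!).
Check each option:
  A. 4ⁿ — O(4ⁿ) is strictly between O(n) and O(n!) ✓
  B. log₁₀(n) — O(log n) does not grow strictly faster than f(n)
  C. log₂(n) — O(log n) does not grow strictly faster than f(n)
  D. nⁿ — O(nⁿ) does not grow strictly slower than h(n)

Only option A (4ⁿ) lies strictly between.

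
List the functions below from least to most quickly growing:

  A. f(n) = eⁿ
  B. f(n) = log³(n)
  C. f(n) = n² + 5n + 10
B < C < A

Comparing growth rates:
B = log³(n) is O(log³ n)
C = n² + 5n + 10 is O(n²)
A = eⁿ is O(eⁿ)

Therefore, the order from slowest to fastest is: B < C < A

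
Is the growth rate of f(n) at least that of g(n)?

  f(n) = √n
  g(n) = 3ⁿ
False

f(n) = √n is O(√n), and g(n) = 3ⁿ is O(3ⁿ).
Since O(√n) grows slower than O(3ⁿ), f(n) = Ω(g(n)) is false.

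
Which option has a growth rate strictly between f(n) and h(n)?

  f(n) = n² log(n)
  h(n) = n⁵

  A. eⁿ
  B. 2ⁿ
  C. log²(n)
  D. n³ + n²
D

We need g(n) with n² log(n) = o(g(n)) and g(n) = o(n⁵), i.e. O(n² log n) ≺ g ≺ O(n⁵).
Check each option:
  A. eⁿ — O(eⁿ) does not grow strictly slower than h(n)
  B. 2ⁿ — O(2ⁿ) does not grow strictly slower than h(n)
  C. log²(n) — O(log² n) does not grow strictly faster than f(n)
  D. n³ + n² — O(n³) is strictly between O(n² log n) and O(n⁵) ✓

Only option D (n³ + n²) lies strictly between.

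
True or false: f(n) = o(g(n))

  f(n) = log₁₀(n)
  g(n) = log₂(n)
False

f(n) = log₁₀(n) is O(log n), and g(n) = log₂(n) is O(log n).
Since they have the same growth rate, f(n) = o(g(n)) is false.
(f = o(g) requires f to grow strictly slower, not equal.)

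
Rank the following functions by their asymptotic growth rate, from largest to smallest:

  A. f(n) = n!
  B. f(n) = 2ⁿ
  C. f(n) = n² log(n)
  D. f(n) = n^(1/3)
A > B > C > D

Comparing growth rates:
A = n! is O(n!)
B = 2ⁿ is O(2ⁿ)
C = n² log(n) is O(n² log n)
D = n^(1/3) is O(n^(1/3))

Therefore, the order from fastest to slowest is: A > B > C > D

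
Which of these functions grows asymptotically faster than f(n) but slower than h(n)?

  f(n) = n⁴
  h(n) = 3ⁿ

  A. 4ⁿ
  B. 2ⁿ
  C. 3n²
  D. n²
B

We need g(n) with n⁴ = o(g(n)) and g(n) = o(3ⁿ), i.e. O(n⁴) ≺ g ≺ O(3ⁿ).
Check each option:
  A. 4ⁿ — O(4ⁿ) does not grow strictly slower than h(n)
  B. 2ⁿ — O(2ⁿ) is strictly between O(n⁴) and O(3ⁿ) ✓
  C. 3n² — O(n²) does not grow strictly faster than f(n)
  D. n² — O(n²) does not grow strictly faster than f(n)

Only option B (2ⁿ) lies strictly between.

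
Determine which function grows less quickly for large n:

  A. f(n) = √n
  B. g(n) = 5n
A

f(n) = √n is O(√n), while g(n) = 5n is O(n).
Since O(√n) grows slower than O(n), f(n) is dominated.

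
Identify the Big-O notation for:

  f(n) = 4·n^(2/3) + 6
O(n^(2/3))

The dominant term in 4·n^(2/3) + 6 is 4·n^(2/3), which is Θ(n^(2/3)).
Lower-order terms (6) are asymptotically negligible.
Constants are absorbed, so the tightest bound is O(n^(2/3)).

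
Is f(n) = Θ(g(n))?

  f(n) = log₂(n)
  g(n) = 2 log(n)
True

f(n) = log₂(n) and g(n) = 2 log(n) are both O(log n).
Since they have the same asymptotic growth rate, f(n) = Θ(g(n)) is true.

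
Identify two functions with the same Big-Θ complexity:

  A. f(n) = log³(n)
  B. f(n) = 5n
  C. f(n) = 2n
B and C

Examining each function:
  A. log³(n) is O(log³ n)
  B. 5n is O(n)
  C. 2n is O(n)

Functions B and C both have the same complexity class.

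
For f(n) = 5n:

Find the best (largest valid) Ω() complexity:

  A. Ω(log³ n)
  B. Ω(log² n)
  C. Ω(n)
C

f(n) = 5n is Ω(n).
All listed options are valid Big-Ω bounds (lower bounds),
but Ω(n) is the tightest (largest valid bound).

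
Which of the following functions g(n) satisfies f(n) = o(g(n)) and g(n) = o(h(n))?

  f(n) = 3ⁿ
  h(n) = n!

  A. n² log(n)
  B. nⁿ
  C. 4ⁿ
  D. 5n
C

We need g(n) with 3ⁿ = o(g(n)) and g(n) = o(n!), i.e. O(3ⁿ) ≺ g ≺ O(n!).
Check each option:
  A. n² log(n) — O(n² log n) does not grow strictly faster than f(n)
  B. nⁿ — O(nⁿ) does not grow strictly slower than h(n)
  C. 4ⁿ — O(4ⁿ) is strictly between O(3ⁿ) and O(n!) ✓
  D. 5n — O(n) does not grow strictly faster than f(n)

Only option C (4ⁿ) lies strictly between.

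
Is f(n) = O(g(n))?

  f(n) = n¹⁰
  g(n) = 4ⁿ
True

f(n) = n¹⁰ is O(n¹⁰), and g(n) = 4ⁿ is O(4ⁿ).
Since O(n¹⁰) ⊆ O(4ⁿ) (f grows no faster than g), f(n) = O(g(n)) is true.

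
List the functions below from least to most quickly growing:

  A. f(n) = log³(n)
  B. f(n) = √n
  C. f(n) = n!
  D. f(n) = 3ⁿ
A < B < D < C

Comparing growth rates:
A = log³(n) is O(log³ n)
B = √n is O(√n)
D = 3ⁿ is O(3ⁿ)
C = n! is O(n!)

Therefore, the order from slowest to fastest is: A < B < D < C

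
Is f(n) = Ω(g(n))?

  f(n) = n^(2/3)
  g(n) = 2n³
False

f(n) = n^(2/3) is O(n^(2/3)), and g(n) = 2n³ is O(n³).
Since O(n^(2/3)) grows slower than O(n³), f(n) = Ω(g(n)) is false.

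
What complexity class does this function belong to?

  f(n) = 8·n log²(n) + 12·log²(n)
O(n log² n)

The dominant term in 8·n log²(n) + 12·log²(n) is 8·n log²(n), which is Θ(n log² n).
Lower-order terms (12·log²(n)) are asymptotically negligible.
Constants are absorbed, so the tightest bound is O(n log² n).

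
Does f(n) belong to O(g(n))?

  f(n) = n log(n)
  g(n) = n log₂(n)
True

f(n) = n log(n) and g(n) = n log₂(n) are both O(n log n).
Big-O permits equal growth rates (f ≤ c·g for some c), so f(n) = O(g(n)) is true.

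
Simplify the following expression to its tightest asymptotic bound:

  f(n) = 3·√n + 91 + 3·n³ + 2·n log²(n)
Θ(n³)

Order the terms by growth rate: 91 ≺ 3·√n ≺ 2·n log²(n) ≺ 3·n³.
The fastest-growing term 3·n³ dominates as n → ∞; dropping its constant factor gives Θ(n³).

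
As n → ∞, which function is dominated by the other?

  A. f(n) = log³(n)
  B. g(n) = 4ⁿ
A

f(n) = log³(n) is O(log³ n), while g(n) = 4ⁿ is O(4ⁿ).
Since O(log³ n) grows slower than O(4ⁿ), f(n) is dominated.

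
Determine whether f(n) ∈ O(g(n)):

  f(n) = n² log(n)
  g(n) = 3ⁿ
True

f(n) = n² log(n) is O(n² log n), and g(n) = 3ⁿ is O(3ⁿ).
Since O(n² log n) ⊆ O(3ⁿ) (f grows no faster than g), f(n) = O(g(n)) is true.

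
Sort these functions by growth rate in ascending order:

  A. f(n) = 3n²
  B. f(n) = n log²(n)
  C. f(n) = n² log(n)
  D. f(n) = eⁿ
B < A < C < D

Comparing growth rates:
B = n log²(n) is O(n log² n)
A = 3n² is O(n²)
C = n² log(n) is O(n² log n)
D = eⁿ is O(eⁿ)

Therefore, the order from slowest to fastest is: B < A < C < D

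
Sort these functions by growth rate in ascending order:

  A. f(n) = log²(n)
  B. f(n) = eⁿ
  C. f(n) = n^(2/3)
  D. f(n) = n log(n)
A < C < D < B

Comparing growth rates:
A = log²(n) is O(log² n)
C = n^(2/3) is O(n^(2/3))
D = n log(n) is O(n log n)
B = eⁿ is O(eⁿ)

Therefore, the order from slowest to fastest is: A < C < D < B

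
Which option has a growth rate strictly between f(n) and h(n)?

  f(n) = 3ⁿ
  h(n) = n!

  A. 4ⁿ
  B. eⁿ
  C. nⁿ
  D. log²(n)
A

We need g(n) with 3ⁿ = o(g(n)) and g(n) = o(n!), i.e. O(3ⁿ) ≺ g ≺ O(n!).
Check each option:
  A. 4ⁿ — O(4ⁿ) is strictly between O(3ⁿ) and O(n!) ✓
  B. eⁿ — O(eⁿ) does not grow strictly faster than f(n)
  C. nⁿ — O(nⁿ) does not grow strictly slower than h(n)
  D. log²(n) — O(log² n) does not grow strictly faster than f(n)

Only option A (4ⁿ) lies strictly between.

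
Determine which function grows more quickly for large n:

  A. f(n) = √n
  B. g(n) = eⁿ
B

f(n) = √n is O(√n), while g(n) = eⁿ is O(eⁿ).
Since O(eⁿ) grows faster than O(√n), g(n) dominates.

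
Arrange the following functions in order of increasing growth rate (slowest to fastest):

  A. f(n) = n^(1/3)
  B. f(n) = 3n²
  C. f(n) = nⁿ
A < B < C

Comparing growth rates:
A = n^(1/3) is O(n^(1/3))
B = 3n² is O(n²)
C = nⁿ is O(nⁿ)

Therefore, the order from slowest to fastest is: A < B < C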